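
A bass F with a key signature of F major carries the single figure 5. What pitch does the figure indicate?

C

Counting 4 letter steps above F lands on C; in F major, that letter is C.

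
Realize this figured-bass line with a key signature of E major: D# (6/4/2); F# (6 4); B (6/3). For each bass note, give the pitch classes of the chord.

D#, E, G#, B | F#, B, D# | B, D#, G#

D# (6/4/2): D#, E, G#, B.
F# (6/4): F#, B, D#.
B (6/3): B, D#, G#.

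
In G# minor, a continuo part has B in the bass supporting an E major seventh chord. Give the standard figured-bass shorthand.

B is the fifth of E major seventh, so the chord is in second inversion.
A seventh chord in second inversion is figured 6/4/3, conventionally abbreviated 4/3.

4/3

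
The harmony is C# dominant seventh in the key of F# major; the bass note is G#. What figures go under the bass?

4/3

G# is the fifth of C# dominant seventh, so the chord is in second inversion.
A seventh chord in second inversion is figured 6/4/3, conventionally abbreviated 4/3.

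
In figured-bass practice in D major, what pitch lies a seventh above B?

Counting 6 letter steps above B lands on A; in D major, that letter is A.

A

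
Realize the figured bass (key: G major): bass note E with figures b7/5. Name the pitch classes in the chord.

E, G, B, Db

The written figures b7/5 are shorthand for 7/5/3: the 3 is implied.
A third above E in this key is G.
A fifth above E in this key is B.
A seventh above E in this key is D, lowered to Db by the flat.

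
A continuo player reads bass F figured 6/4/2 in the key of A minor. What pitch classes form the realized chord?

F, G, B, D

A second above F in this key is G.
A fourth above F in this key is B.
A sixth above F in this key is D.
Together with the bass F, this spells G dominant seventh in third inversion.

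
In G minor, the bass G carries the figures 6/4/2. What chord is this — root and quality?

A half-diminished seventh

The figures 6/4/2 indicate a seventh chord in third inversion.
In third inversion the root lies a second above the bass: a second above G in G minor is A.
The chord tones are G, A, C, Eb, giving A half-diminished seventh.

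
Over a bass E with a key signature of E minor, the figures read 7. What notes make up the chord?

The written figures 7 are shorthand for 7/5/3: the 5/3 are implied.
A third above E in this key is G.
A fifth above E in this key is B.
A seventh above E in this key is D.
Together with the bass E, this spells E minor seventh in root position.

E, G, B, D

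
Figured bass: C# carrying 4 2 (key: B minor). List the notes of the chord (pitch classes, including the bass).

C#, D, F#, A

The written figures 4 2 are shorthand for 6/4/2: the 6 is implied.
A second above C# in this key is D.
A fourth above C# in this key is F#.
A sixth above C# in this key is A.
Together with the bass C#, this spells D major seventh in third inversion.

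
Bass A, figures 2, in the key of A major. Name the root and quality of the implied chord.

B minor seventh

The figures 2 indicate a seventh chord in third inversion.
In third inversion the root lies a second above the bass: a second above A in A major is B.
The chord tones are A, B, D, F#, giving B minor seventh.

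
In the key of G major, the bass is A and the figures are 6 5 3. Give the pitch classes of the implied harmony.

A third above A in this key is C.
A fifth above A in this key is E.
A sixth above A in this key is F#.
Together with the bass A, this spells F# half-diminished seventh in first inversion.

A, C, E, F#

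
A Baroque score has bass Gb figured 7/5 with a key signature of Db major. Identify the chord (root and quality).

The figures 7/5 indicate a seventh chord in root position.
In root position the bass is the root, so the root is Gb.
The chord tones are Gb, Bb, Db, F, giving Gb major seventh.

Gb major seventh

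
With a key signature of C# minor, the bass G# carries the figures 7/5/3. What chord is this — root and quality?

G# minor seventh

The figures 7/5/3 indicate a seventh chord in root position.
In root position the bass is the root, so the root is G#.
The chord tones are G#, B, D#, F#, giving G# minor seventh.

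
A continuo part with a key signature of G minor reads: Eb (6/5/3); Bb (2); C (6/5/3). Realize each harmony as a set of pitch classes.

Eb, G, Bb, C | Bb, C, Eb, G | C, Eb, G, A

Eb (6/5/3): Eb, G, Bb, C.
Bb (6/4/2): Bb, C, Eb, G.
C (6/5/3): C, Eb, G, A.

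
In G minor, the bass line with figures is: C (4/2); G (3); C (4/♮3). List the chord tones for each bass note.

C (6/4/2): C, D, F, A.
G (5/3): G, Bb, D.
C (6/4/♮3): C, E, F, A.

C, D, F, A | G, Bb, D | C, E, F, A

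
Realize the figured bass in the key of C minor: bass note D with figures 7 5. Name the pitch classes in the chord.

The written figures 7 5 are shorthand for 7/5/3: the 3 is implied.
A third above D in this key is F.
A fifth above D in this key is Ab.
A seventh above D in this key is C.
Together with the bass D, this spells D half-diminished seventh in root position.

D, F, Ab, C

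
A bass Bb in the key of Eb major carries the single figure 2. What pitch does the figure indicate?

Counting 1 letter step above Bb lands on C; in Eb major, that letter is C.

C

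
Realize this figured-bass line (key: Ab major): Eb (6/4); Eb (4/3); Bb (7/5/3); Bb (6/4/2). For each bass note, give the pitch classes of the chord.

Eb (6/4): Eb, Ab, C.
Eb (6/4/3): Eb, G, Ab, C.
Bb (7/5/3): Bb, Db, F, Ab.
Bb (6/4/2): Bb, C, Eb, G.

Eb, Ab, C | Eb, G, Ab, C | Bb, Db, F, Ab | Bb, C, Eb, G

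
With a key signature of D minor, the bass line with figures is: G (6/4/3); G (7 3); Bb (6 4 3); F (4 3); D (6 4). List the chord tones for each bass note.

G (6/4/3): G, Bb, C, E.
G (7/5/3): G, Bb, D, F.
Bb (6/4/3): Bb, D, E, G.
F (6/4/3): F, A, Bb, D.
D (6/4): D, G, Bb.

G, Bb, C, E | G, Bb, D, F | Bb, D, E, G | F, A, Bb, D | D, G, Bb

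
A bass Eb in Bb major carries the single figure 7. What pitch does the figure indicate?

Counting 6 letter steps above Eb lands on D; in Bb major, that letter is D.

D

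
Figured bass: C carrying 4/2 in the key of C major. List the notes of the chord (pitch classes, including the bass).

The written figures 4/2 are shorthand for 6/4/2: the 6 is implied.
A second above C in this key is D.
A fourth above C in this key is F.
A sixth above C in this key is A.
Together with the bass C, this spells D minor seventh in third inversion.

C, D, F, A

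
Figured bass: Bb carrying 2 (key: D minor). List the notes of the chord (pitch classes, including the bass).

The written figures 2 are shorthand for 6/4/2: the 6/4 are implied.
A second above Bb in this key is C.
A fourth above Bb in this key is E.
A sixth above Bb in this key is G.
Together with the bass Bb, this spells C dominant seventh in third inversion.

Bb, C, E, G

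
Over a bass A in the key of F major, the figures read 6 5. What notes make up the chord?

The written figures 6 5 are shorthand for 6/5/3: the 3 is implied.
A third above A in this key is C.
A fifth above A in this key is E.
A sixth above A in this key is F.
Together with the bass A, this spells F major seventh in first inversion.

A, C, E, F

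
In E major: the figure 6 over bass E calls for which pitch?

Counting 5 letter steps above E lands on C; in E major, that letter is C#.

C#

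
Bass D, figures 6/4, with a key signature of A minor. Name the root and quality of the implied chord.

The figures 6/4 indicate a triad in second inversion.
In second inversion the root lies a fourth above the bass: a fourth above D in A minor is G.
The chord tones are D, G, B, giving G major.

G major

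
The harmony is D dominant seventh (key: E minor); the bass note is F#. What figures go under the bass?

6/5

F# is the third of D dominant seventh, so the chord is in first inversion.
A seventh chord in first inversion is figured 6/5/3, conventionally abbreviated 6/5.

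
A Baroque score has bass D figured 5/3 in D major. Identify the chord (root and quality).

D major

The figures 5/3 indicate a triad in root position.
In root position the bass is the root, so the root is D.
The chord tones are D, F#, A, giving D major.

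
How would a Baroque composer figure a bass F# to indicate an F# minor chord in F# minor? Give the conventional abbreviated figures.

no figures

F# is the root of F# minor, so the chord is in root position.
A triad in root position is figured 5/3, conventionally abbreviated (no figures — root-position triad).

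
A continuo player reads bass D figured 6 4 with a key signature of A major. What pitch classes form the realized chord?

D, G#, B

A fourth above D in this key is G#.
A sixth above D in this key is B.
Together with the bass D, this spells G# diminished in second inversion.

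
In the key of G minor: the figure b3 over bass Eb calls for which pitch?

Counting 2 letter steps above Eb lands on G; in G minor, that letter is G.
The b3 figure lowers it a semitone, giving Gb.

Gb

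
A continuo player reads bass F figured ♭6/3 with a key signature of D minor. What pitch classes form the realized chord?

F, A, Db

A third above F in this key is A.
A sixth above F in this key is D, lowered to Db by the flat.
Together with the bass F, this spells Db augmented in first inversion.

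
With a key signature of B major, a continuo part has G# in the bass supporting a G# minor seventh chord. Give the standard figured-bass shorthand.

G# is the root of G# minor seventh, so the chord is in root position.
A seventh chord in root position is figured 7/5/3, conventionally abbreviated 7.

7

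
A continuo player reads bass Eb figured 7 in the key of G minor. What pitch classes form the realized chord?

The written figures 7 are shorthand for 7/5/3: the 5/3 are implied.
A third above Eb in this key is G.
A fifth above Eb in this key is Bb.
A seventh above Eb in this key is D.
Together with the bass Eb, this spells Eb major seventh in root position.

Eb, G, Bb, D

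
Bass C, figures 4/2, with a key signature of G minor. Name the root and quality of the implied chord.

The figures 4/2 indicate a seventh chord in third inversion.
In third inversion the root lies a second above the bass: a second above C in G minor is D.
The chord tones are C, D, F, A, giving D minor seventh.

D minor seventh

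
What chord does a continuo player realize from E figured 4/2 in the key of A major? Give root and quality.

F# minor seventh

The figures 4/2 indicate a seventh chord in third inversion.
In third inversion the root lies a second above the bass: a second above E in A major is F#.
The chord tones are E, F#, A, C#, giving F# minor seventh.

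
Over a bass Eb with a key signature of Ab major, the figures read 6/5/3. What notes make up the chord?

Eb, G, Bb, C

A third above Eb in this key is G.
A fifth above Eb in this key is Bb.
A sixth above Eb in this key is C.
Together with the bass Eb, this spells C minor seventh in first inversion.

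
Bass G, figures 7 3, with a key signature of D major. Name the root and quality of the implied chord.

G major seventh

The figures 7 3 indicate a seventh chord in root position.
In root position the bass is the root, so the root is G.
The chord tones are G, B, D, F#, giving G major seventh.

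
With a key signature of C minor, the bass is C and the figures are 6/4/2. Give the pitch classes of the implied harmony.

A second above C in this key is D.
A fourth above C in this key is F.
A sixth above C in this key is Ab.
Together with the bass C, this spells D half-diminished seventh in third inversion.

C, D, F, Ab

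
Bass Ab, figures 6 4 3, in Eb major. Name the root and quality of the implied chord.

D half-diminished seventh

The figures 6 4 3 indicate a seventh chord in second inversion.
In second inversion the root lies a fourth above the bass: a fourth above Ab in Eb major is D.
The chord tones are Ab, C, D, F, giving D half-diminished seventh.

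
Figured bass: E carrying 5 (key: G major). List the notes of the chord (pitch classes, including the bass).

The written figures 5 are shorthand for 5/3: the 3 is implied.
A third above E in this key is G.
A fifth above E in this key is B.
Together with the bass E, this spells E minor in root position.

E, G, B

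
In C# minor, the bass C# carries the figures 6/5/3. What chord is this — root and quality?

A major seventh

The figures 6/5/3 indicate a seventh chord in first inversion.
In first inversion the root lies a sixth above the bass: a sixth above C# in C# minor is A.
The chord tones are C#, E, G#, A, giving A major seventh.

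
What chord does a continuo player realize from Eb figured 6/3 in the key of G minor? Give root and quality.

C minor

The figures 6/3 indicate a triad in first inversion.
In first inversion the root lies a sixth above the bass: a sixth above Eb in G minor is C.
The chord tones are Eb, G, C, giving C minor.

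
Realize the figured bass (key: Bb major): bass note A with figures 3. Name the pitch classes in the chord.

The written figures 3 are shorthand for 5/3: the 5 is implied.
A third above A in this key is C.
A fifth above A in this key is Eb.
Together with the bass A, this spells A diminished in root position.

A, C, Eb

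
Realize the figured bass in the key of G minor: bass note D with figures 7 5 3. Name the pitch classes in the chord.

D, F, A, C

A third above D in this key is F.
A fifth above D in this key is A.
A seventh above D in this key is C.
Together with the bass D, this spells D minor seventh in root position.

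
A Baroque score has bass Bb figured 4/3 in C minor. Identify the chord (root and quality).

Eb major seventh

The figures 4/3 indicate a seventh chord in second inversion.
In second inversion the root lies a fourth above the bass: a fourth above Bb in C minor is Eb.
The chord tones are Bb, D, Eb, G, giving Eb major seventh.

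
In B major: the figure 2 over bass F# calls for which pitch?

Counting 1 letter step above F# lands on G; in B major, that letter is G#.

G#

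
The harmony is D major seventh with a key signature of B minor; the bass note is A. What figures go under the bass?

4/3

A is the fifth of D major seventh, so the chord is in second inversion.
A seventh chord in second inversion is figured 6/4/3, conventionally abbreviated 4/3.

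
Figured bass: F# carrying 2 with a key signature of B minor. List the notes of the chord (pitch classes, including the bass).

F#, G, B, D

The written figures 2 are shorthand for 6/4/2: the 6/4 are implied.
A second above F# in this key is G.
A fourth above F# in this key is B.
A sixth above F# in this key is D.
Together with the bass F#, this spells G major seventh in third inversion.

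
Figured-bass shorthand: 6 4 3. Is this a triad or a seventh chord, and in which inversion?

Intervals of 6/4/3 above the bass form a seventh chord; the bass is the fifth, so this is second inversion.

seventh chord, second inversion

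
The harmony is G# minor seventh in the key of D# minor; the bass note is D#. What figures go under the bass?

4/3

D# is the fifth of G# minor seventh, so the chord is in second inversion.
A seventh chord in second inversion is figured 6/4/3, conventionally abbreviated 4/3.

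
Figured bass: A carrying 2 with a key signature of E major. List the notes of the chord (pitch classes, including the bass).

A, B, D#, F#

The written figures 2 are shorthand for 6/4/2: the 6/4 are implied.
A second above A in this key is B.
A fourth above A in this key is D#.
A sixth above A in this key is F#.
Together with the bass A, this spells B dominant seventh in third inversion.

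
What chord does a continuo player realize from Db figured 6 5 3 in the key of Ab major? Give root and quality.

The figures 6 5 3 indicate a seventh chord in first inversion.
In first inversion the root lies a sixth above the bass: a sixth above Db in Ab major is Bb.
The chord tones are Db, F, Ab, Bb, giving Bb minor seventh.

Bb minor seventh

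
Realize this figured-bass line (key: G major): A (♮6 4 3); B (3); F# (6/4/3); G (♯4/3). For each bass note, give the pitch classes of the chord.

A (♮6/4/3): A, C, D, F.
B (5/3): B, D, F#.
F# (6/4/3): F#, A, B, D.
G (6/#4/3): G, B, C#, E.

A, C, D, F | B, D, F# | F#, A, B, D | G, B, C#, E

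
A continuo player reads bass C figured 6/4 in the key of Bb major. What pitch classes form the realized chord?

A fourth above C in this key is F.
A sixth above C in this key is A.
Together with the bass C, this spells F major in second inversion.

C, F, A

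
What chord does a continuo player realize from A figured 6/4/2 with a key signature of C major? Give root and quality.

B half-diminished seventh

The figures 6/4/2 indicate a seventh chord in third inversion.
In third inversion the root lies a second above the bass: a second above A in C major is B.
The chord tones are A, B, D, F, giving B half-diminished seventh.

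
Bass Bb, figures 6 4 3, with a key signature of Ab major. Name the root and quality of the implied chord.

Eb dominant seventh

The figures 6 4 3 indicate a seventh chord in second inversion.
In second inversion the root lies a fourth above the bass: a fourth above Bb in Ab major is Eb.
The chord tones are Bb, Db, Eb, G, giving Eb dominant seventh.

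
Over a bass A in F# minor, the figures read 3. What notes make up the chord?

A, C#, E

The written figures 3 are shorthand for 5/3: the 5 is implied.
A third above A in this key is C#.
A fifth above A in this key is E.
Together with the bass A, this spells A major in root position.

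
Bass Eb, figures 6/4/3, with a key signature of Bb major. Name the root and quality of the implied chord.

A half-diminished seventh

The figures 6/4/3 indicate a seventh chord in second inversion.
In second inversion the root lies a fourth above the bass: a fourth above Eb in Bb major is A.
The chord tones are Eb, G, A, C, giving A half-diminished seventh.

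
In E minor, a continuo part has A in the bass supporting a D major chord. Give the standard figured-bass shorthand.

6/4

A is the fifth of D major, so the chord is in second inversion.
A triad in second inversion is figured 6/4, conventionally abbreviated 6/4.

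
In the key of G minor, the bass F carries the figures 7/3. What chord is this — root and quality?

The figures 7/3 indicate a seventh chord in root position.
In root position the bass is the root, so the root is F.
The chord tones are F, A, C, Eb, giving F dominant seventh.

F dominant seventh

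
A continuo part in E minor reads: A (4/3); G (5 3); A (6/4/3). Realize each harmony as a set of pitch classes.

A, C, D, F# | G, B, D | A, C, D, F#

A (6/4/3): A, C, D, F#.
G (5/3): G, B, D.
A (6/4/3): A, C, D, F#.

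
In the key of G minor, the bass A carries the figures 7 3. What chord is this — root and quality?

The figures 7 3 indicate a seventh chord in root position.
In root position the bass is the root, so the root is A.
The chord tones are A, C, Eb, G, giving A half-diminished seventh.

A half-diminished seventh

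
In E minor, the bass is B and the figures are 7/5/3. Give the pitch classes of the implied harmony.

A third above B in this key is D.
A fifth above B in this key is F#.
A seventh above B in this key is A.
Together with the bass B, this spells B minor seventh in root position.

B, D, F#, A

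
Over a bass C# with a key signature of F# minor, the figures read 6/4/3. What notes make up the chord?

C#, E, F#, A

A third above C# in this key is E.
A fourth above C# in this key is F#.
A sixth above C# in this key is A.
Together with the bass C#, this spells F# minor seventh in second inversion.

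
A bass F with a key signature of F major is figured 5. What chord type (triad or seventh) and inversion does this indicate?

triad, root position

5 is shorthand for 5/3.
Intervals of 5/3 above the bass form a triad; the bass is the root, so this is root position.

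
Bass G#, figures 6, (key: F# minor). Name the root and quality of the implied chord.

The figures 6 indicate a triad in first inversion.
In first inversion the root lies a sixth above the bass: a sixth above G# in F# minor is E.
The chord tones are G#, B, E, giving E major.

E major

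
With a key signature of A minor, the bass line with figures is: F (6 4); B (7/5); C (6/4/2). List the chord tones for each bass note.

F (6/4): F, B, D.
B (7/5/3): B, D, F, A.
C (6/4/2): C, D, F, A.

F, B, D | B, D, F, A | C, D, F, A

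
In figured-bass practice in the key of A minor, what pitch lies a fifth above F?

C

Counting 4 letter steps above F lands on C; in A minor, that letter is C.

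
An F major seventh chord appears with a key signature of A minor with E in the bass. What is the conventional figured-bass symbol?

E is the seventh of F major seventh, so the chord is in third inversion.
A seventh chord in third inversion is figured 6/4/2, conventionally abbreviated 4/2.

4/2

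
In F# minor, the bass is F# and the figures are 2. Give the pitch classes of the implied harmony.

F#, G#, B, D

The written figures 2 are shorthand for 6/4/2: the 6/4 are implied.
A second above F# in this key is G#.
A fourth above F# in this key is B.
A sixth above F# in this key is D.
Together with the bass F#, this spells G# half-diminished seventh in third inversion.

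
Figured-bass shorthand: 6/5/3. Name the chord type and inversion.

seventh chord, first inversion

Intervals of 6/5/3 above the bass form a seventh chord; the bass is the third, so this is first inversion.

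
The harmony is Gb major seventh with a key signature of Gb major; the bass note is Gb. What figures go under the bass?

Gb is the root of Gb major seventh, so the chord is in root position.
A seventh chord in root position is figured 7/5/3, conventionally abbreviated 7.

7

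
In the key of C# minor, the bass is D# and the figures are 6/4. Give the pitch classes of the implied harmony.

D#, G#, B

A fourth above D# in this key is G#.
A sixth above D# in this key is B.
Together with the bass D#, this spells G# minor in second inversion.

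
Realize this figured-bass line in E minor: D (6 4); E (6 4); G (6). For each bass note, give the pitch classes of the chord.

D, G, B | E, A, C | G, B, E

D (6/4): D, G, B.
E (6/4): E, A, C.
G (6/3): G, B, E.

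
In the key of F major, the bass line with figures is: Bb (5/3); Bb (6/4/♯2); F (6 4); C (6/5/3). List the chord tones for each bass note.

Bb (5/3): Bb, D, F.
Bb (6/4/#2): Bb, C#, E, G.
F (6/4): F, Bb, D.
C (6/5/3): C, E, G, A.

Bb, D, F | Bb, C#, E, G | F, Bb, D | C, E, G, A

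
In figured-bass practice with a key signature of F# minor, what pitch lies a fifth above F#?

Counting 4 letter steps above F# lands on C; in F# minor, that letter is C#.

C#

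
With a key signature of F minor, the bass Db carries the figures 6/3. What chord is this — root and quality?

Bb minor

The figures 6/3 indicate a triad in first inversion.
In first inversion the root lies a sixth above the bass: a sixth above Db in F minor is Bb.
The chord tones are Db, F, Bb, giving Bb minor.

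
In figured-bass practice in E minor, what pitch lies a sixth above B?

Counting 5 letter steps above B lands on G; in E minor, that letter is G.

G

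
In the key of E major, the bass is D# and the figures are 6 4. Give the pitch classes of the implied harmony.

D#, G#, B

A fourth above D# in this key is G#.
A sixth above D# in this key is B.
Together with the bass D#, this spells G# minor in second inversion.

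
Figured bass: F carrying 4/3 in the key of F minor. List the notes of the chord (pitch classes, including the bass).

F, Ab, Bb, Db

The written figures 4/3 are shorthand for 6/4/3: the 6 is implied.
A third above F in this key is Ab.
A fourth above F in this key is Bb.
A sixth above F in this key is Db.
Together with the bass F, this spells Bb minor seventh in second inversion.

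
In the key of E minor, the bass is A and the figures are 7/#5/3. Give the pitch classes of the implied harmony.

A, C, E#, G

A third above A in this key is C.
A fifth above A in this key is E, raised to E# by the sharp.
A seventh above A in this key is G.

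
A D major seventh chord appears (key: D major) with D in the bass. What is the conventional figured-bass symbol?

D is the root of D major seventh, so the chord is in root position.
A seventh chord in root position is figured 7/5/3, conventionally abbreviated 7.

7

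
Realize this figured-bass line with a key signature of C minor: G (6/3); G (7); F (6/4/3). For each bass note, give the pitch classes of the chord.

G, Bb, Eb | G, Bb, D, F | F, Ab, Bb, D

G (6/3): G, Bb, Eb.
G (7/5/3): G, Bb, D, F.
F (6/4/3): F, Ab, Bb, D.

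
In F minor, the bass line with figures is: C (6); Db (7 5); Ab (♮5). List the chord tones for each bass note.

C (6/3): C, Eb, Ab.
Db (7/5/3): Db, F, Ab, C.
Ab (♮5/3): Ab, C, E.

C, Eb, Ab | Db, F, Ab, C | Ab, C, E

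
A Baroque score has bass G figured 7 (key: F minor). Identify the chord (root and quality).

G half-diminished seventh

The figures 7 indicate a seventh chord in root position.
In root position the bass is the root, so the root is G.
The chord tones are G, Bb, Db, F, giving G half-diminished seventh.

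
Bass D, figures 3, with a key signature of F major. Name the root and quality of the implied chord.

The figures 3 indicate a triad in root position.
In root position the bass is the root, so the root is D.
The chord tones are D, F, A, giving D minor.

D minor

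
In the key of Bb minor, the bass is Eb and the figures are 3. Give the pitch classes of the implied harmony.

Eb, Gb, Bb

The written figures 3 are shorthand for 5/3: the 5 is implied.
A third above Eb in this key is Gb.
A fifth above Eb in this key is Bb.
Together with the bass Eb, this spells Eb minor in root position.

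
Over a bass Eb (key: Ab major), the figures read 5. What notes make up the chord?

The written figures 5 are shorthand for 5/3: the 3 is implied.
A third above Eb in this key is G.
A fifth above Eb in this key is Bb.
Together with the bass Eb, this spells Eb major in root position.

Eb, G, Bb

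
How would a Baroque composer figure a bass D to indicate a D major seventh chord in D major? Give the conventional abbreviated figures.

7

D is the root of D major seventh, so the chord is in root position.
A seventh chord in root position is figured 7/5/3, conventionally abbreviated 7.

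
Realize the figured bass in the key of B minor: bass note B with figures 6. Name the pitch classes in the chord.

The written figures 6 are shorthand for 6/3: the 3 is implied.
A third above B in this key is D.
A sixth above B in this key is G.
Together with the bass B, this spells G major in first inversion.

B, D, G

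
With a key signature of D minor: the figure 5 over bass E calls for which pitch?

Bb

Counting 4 letter steps above E lands on B; in D minor, that letter is Bb.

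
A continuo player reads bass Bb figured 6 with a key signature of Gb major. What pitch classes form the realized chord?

The written figures 6 are shorthand for 6/3: the 3 is implied.
A third above Bb in this key is Db.
A sixth above Bb in this key is Gb.
Together with the bass Bb, this spells Gb major in first inversion.

Bb, Db, Gb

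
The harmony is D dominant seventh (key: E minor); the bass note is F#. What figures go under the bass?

6/5

F# is the third of D dominant seventh, so the chord is in first inversion.
A seventh chord in first inversion is figured 6/5/3, conventionally abbreviated 6/5.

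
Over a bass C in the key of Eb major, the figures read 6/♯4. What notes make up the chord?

A fourth above C in this key is F, raised to F# by the sharp.
A sixth above C in this key is Ab.

C, F#, Ab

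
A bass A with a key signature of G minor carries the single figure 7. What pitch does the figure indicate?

G

Counting 6 letter steps above A lands on G; in G minor, that letter is G.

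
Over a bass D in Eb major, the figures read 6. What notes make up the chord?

The written figures 6 are shorthand for 6/3: the 3 is implied.
A third above D in this key is F.
A sixth above D in this key is Bb.
Together with the bass D, this spells Bb major in first inversion.

D, F, Bb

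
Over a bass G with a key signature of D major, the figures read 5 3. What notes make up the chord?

G, B, D

A third above G in this key is B.
A fifth above G in this key is D.
Together with the bass G, this spells G major in root position.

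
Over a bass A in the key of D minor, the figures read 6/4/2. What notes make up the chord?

A, Bb, D, F

A second above A in this key is Bb.
A fourth above A in this key is D.
A sixth above A in this key is F.
Together with the bass A, this spells Bb major seventh in third inversion.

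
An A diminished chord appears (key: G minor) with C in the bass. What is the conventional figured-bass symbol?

C is the third of A diminished, so the chord is in first inversion.
A triad in first inversion is figured 6/3, conventionally abbreviated 6.

6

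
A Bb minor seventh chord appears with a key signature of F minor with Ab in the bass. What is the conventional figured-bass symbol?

4/2

Ab is the seventh of Bb minor seventh, so the chord is in third inversion.
A seventh chord in third inversion is figured 6/4/2, conventionally abbreviated 4/2.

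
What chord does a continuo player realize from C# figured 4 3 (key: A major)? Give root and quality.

F# minor seventh

The figures 4 3 indicate a seventh chord in second inversion.
In second inversion the root lies a fourth above the bass: a fourth above C# in A major is F#.
The chord tones are C#, E, F#, A, giving F# minor seventh.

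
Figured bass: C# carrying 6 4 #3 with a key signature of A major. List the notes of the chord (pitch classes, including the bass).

A third above C# in this key is E, raised to E# by the sharp.
A fourth above C# in this key is F#.
A sixth above C# in this key is A.
Together with the bass C#, this spells F# minor-major seventh in second inversion.

C#, E#, F#, A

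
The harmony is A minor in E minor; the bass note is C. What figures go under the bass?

C is the third of A minor, so the chord is in first inversion.
A triad in first inversion is figured 6/3, conventionally abbreviated 6.

6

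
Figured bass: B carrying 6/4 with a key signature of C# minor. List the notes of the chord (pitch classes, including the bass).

B, E, G#

A fourth above B in this key is E.
A sixth above B in this key is G#.
Together with the bass B, this spells E major in second inversion.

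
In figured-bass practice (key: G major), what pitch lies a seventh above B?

A

Counting 6 letter steps above B lands on A; in G major, that letter is A.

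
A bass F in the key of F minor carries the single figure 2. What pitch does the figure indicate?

Counting 1 letter step above F lands on G; in F minor, that letter is G.

G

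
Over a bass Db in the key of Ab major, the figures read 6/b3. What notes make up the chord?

Db, Fb, Bb

A third above Db in this key is F, lowered to Fb by the flat.
A sixth above Db in this key is Bb.
Together with the bass Db, this spells Bb diminished in first inversion.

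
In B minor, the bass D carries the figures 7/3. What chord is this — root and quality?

The figures 7/3 indicate a seventh chord in root position.
In root position the bass is the root, so the root is D.
The chord tones are D, F#, A, C#, giving D major seventh.

D major seventh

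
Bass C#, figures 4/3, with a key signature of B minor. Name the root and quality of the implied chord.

F# minor seventh

The figures 4/3 indicate a seventh chord in second inversion.
In second inversion the root lies a fourth above the bass: a fourth above C# in B minor is F#.
The chord tones are C#, E, F#, A, giving F# minor seventh.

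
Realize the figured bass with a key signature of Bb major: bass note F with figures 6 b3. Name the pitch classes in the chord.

F, Ab, D

A third above F in this key is A, lowered to Ab by the flat.
A sixth above F in this key is D.
Together with the bass F, this spells D diminished in first inversion.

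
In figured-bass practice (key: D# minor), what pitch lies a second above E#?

Counting 1 letter step above E# lands on F; in D# minor, that letter is F#.

F#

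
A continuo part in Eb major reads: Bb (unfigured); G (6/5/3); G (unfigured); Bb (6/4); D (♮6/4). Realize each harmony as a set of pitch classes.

Bb, D, F | G, Bb, D, Eb | G, Bb, D | Bb, Eb, G | D, G, B

Bb (5/3): Bb, D, F.
G (6/5/3): G, Bb, D, Eb.
G (5/3): G, Bb, D.
Bb (6/4): Bb, Eb, G.
D (♮6/4): D, G, B.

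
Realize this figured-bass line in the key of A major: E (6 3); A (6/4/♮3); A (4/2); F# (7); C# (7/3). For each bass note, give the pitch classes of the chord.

E, G#, C# | A, C, D, F# | A, B, D, F# | F#, A, C#, E | C#, E, G#, B

E (6/3): E, G#, C#.
A (6/4/♮3): A, C, D, F#.
A (6/4/2): A, B, D, F#.
F# (7/5/3): F#, A, C#, E.
C# (7/5/3): C#, E, G#, B.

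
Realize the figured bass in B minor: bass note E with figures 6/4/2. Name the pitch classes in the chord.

A second above E in this key is F#.
A fourth above E in this key is A.
A sixth above E in this key is C#.
Together with the bass E, this spells F# minor seventh in third inversion.

E, F#, A, C#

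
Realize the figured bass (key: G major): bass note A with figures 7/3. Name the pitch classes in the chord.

A, C, E, G

The written figures 7/3 are shorthand for 7/5/3: the 5 is implied.
A third above A in this key is C.
A fifth above A in this key is E.
A seventh above A in this key is G.
Together with the bass A, this spells A minor seventh in root position.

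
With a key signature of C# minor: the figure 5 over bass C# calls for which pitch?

Counting 4 letter steps above C# lands on G; in C# minor, that letter is G#.

G#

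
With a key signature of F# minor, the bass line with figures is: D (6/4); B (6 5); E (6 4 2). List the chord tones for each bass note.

D (6/4): D, G#, B.
B (6/5/3): B, D, F#, G#.
E (6/4/2): E, F#, A, C#.

D, G#, B | B, D, F#, G# | E, F#, A, C#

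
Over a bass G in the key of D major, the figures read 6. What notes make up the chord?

G, B, E

The written figures 6 are shorthand for 6/3: the 3 is implied.
A third above G in this key is B.
A sixth above G in this key is E.
Together with the bass G, this spells E minor in first inversion.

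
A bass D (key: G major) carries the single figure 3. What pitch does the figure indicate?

Counting 2 letter steps above D lands on F; in G major, that letter is F#.

F#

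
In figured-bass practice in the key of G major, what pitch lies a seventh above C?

Counting 6 letter steps above C lands on B; in G major, that letter is B.

B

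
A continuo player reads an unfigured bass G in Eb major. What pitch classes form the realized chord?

An unfigured bass implies 5/3.
A third above G in this key is Bb.
A fifth above G in this key is D.
Together with the bass G, this spells G minor in root position.

G, Bb, D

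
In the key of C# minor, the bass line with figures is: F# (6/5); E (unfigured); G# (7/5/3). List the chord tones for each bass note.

F#, A, C#, D# | E, G#, B | G#, B, D#, F#

F# (6/5/3): F#, A, C#, D#.
E (5/3): E, G#, B.
G# (7/5/3): G#, B, D#, F#.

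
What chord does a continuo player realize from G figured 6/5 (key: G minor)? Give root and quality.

The figures 6/5 indicate a seventh chord in first inversion.
In first inversion the root lies a sixth above the bass: a sixth above G in G minor is Eb.
The chord tones are G, Bb, D, Eb, giving Eb major seventh.

Eb major seventh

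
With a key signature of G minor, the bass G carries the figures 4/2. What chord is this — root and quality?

A half-diminished seventh

The figures 4/2 indicate a seventh chord in third inversion.
In third inversion the root lies a second above the bass: a second above G in G minor is A.
The chord tones are G, A, C, Eb, giving A half-diminished seventh.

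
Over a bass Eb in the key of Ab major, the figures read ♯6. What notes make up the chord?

The written figures ♯6 are shorthand for 6/3: the 3 is implied.
A third above Eb in this key is G.
A sixth above Eb in this key is C, raised to C# by the sharp.

Eb, G, C#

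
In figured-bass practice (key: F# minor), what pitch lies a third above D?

Counting 2 letter steps above D lands on F; in F# minor, that letter is F#.

F#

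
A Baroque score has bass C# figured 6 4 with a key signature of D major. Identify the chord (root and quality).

F# minor

The figures 6 4 indicate a triad in second inversion.
In second inversion the root lies a fourth above the bass: a fourth above C# in D major is F#.
The chord tones are C#, F#, A, giving F# minor.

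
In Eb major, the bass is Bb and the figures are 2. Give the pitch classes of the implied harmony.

The written figures 2 are shorthand for 6/4/2: the 6/4 are implied.
A second above Bb in this key is C.
A fourth above Bb in this key is Eb.
A sixth above Bb in this key is G.
Together with the bass Bb, this spells C minor seventh in third inversion.

Bb, C, Eb, G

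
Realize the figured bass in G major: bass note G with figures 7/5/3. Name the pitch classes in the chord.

A third above G in this key is B.
A fifth above G in this key is D.
A seventh above G in this key is F#.
Together with the bass G, this spells G major seventh in root position.

G, B, D, F#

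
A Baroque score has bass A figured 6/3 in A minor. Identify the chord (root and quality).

F major

The figures 6/3 indicate a triad in first inversion.
In first inversion the root lies a sixth above the bass: a sixth above A in A minor is F.
The chord tones are A, C, F, giving F major.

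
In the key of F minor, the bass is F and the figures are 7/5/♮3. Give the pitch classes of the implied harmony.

A third above F in this key is Ab, made natural (A) by the ♮ figure.
A fifth above F in this key is C.
A seventh above F in this key is Eb.
Together with the bass F, this spells F dominant seventh in root position.

F, A, C, Eb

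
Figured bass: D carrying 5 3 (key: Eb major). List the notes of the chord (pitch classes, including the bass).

D, F, Ab

A third above D in this key is F.
A fifth above D in this key is Ab.
Together with the bass D, this spells D diminished in root position.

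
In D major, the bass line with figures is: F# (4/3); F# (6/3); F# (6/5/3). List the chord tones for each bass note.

F# (6/4/3): F#, A, B, D.
F# (6/3): F#, A, D.
F# (6/5/3): F#, A, C#, D.

F#, A, B, D | F#, A, D | F#, A, C#, D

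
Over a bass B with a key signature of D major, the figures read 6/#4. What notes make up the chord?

A fourth above B in this key is E, raised to E# by the sharp.
A sixth above B in this key is G.

B, E#, G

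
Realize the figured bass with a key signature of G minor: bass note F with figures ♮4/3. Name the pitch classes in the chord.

The written figures ♮4/3 are shorthand for 6/4/3: the 6 is implied.
A third above F in this key is A.
A fourth above F in this key is Bb, made natural (B) by the ♮ figure.
A sixth above F in this key is D.
Together with the bass F, this spells B half-diminished seventh in second inversion.

F, A, B, D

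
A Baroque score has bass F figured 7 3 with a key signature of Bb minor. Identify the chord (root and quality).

F minor seventh

The figures 7 3 indicate a seventh chord in root position.
In root position the bass is the root, so the root is F.
The chord tones are F, Ab, C, Eb, giving F minor seventh.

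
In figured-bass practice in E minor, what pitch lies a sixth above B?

G

Counting 5 letter steps above B lands on G; in E minor, that letter is G.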